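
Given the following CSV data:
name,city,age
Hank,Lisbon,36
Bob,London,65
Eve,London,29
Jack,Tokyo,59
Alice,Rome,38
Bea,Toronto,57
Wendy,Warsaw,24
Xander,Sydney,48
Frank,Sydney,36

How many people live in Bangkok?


Scanning city column for 'Bangkok':
Total matches: 0

ANSWER: 0


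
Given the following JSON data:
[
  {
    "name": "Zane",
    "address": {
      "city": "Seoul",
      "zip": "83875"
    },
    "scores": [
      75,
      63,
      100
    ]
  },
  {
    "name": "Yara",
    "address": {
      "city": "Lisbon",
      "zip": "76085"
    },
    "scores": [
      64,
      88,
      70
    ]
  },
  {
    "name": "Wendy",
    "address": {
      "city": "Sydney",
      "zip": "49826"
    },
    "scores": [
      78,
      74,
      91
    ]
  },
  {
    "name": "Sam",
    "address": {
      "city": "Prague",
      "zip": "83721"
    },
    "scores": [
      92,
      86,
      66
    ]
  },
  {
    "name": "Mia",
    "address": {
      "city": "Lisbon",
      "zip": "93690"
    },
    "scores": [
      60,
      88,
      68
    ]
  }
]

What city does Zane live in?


Path: records[0].address.city
Value: Seoul

ANSWER: Seoul


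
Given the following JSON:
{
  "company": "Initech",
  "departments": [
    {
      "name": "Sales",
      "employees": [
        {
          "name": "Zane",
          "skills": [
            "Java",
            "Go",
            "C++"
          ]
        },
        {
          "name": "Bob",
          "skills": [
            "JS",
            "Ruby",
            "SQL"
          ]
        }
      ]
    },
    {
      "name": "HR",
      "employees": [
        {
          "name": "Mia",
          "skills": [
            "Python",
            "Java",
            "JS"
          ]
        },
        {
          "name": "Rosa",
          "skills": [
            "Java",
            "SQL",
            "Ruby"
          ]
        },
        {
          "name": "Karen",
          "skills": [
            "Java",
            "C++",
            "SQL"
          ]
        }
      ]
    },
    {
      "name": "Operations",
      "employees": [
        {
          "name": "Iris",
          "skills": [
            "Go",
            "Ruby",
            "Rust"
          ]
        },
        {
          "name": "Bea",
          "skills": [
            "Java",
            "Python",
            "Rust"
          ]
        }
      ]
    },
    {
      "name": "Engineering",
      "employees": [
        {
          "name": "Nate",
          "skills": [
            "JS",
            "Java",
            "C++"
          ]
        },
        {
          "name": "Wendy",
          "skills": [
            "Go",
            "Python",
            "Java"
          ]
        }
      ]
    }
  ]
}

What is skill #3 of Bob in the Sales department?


Path: departments[0].employees[1].skills[2]
Value: SQL

ANSWER: SQL


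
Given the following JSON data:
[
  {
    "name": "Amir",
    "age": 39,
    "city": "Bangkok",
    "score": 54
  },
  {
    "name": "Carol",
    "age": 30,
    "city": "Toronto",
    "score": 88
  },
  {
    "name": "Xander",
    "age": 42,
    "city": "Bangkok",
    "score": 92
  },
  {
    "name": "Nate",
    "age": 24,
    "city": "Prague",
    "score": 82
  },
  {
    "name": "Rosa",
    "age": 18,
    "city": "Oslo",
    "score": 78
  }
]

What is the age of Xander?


Looking up record where name = Xander
Record index: 2
Field 'age' = 42

ANSWER: 42


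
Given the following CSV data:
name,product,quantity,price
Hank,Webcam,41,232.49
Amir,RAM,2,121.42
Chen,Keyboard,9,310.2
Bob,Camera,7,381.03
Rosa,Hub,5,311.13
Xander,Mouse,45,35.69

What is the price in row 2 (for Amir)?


Row 2: Amir
Column 'price' = 121.42

ANSWER: 121.42


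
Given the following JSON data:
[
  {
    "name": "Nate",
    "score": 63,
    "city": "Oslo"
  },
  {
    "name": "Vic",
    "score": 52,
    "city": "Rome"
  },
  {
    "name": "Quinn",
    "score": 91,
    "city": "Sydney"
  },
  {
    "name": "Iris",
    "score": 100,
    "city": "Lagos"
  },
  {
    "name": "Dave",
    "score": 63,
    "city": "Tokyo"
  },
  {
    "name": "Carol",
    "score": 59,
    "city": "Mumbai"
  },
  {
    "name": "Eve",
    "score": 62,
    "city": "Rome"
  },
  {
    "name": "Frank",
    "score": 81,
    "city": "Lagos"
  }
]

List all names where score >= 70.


Filtering records where score >= 70:
  Nate (score=63) -> no
  Vic (score=52) -> no
  Quinn (score=91) -> YES
  Iris (score=100) -> YES
  Dave (score=63) -> no
  Carol (score=59) -> no
  Eve (score=62) -> no
  Frank (score=81) -> YES


ANSWER: Quinn, Iris, Frank


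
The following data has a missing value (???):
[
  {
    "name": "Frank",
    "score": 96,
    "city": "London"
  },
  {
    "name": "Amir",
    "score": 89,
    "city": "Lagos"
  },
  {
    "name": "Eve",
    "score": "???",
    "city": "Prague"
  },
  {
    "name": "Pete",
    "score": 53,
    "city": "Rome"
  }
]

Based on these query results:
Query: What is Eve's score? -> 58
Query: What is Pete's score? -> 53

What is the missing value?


The missing value is Eve's score
From query: Eve's score = 58

ANSWER: 58


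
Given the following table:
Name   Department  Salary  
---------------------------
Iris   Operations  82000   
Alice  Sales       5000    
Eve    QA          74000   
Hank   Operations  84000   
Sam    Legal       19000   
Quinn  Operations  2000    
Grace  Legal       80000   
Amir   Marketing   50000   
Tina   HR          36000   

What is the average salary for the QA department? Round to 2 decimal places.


QA department members:
  Eve: 74000
Sum = 74000
Count = 1
Average = 74000 / 1 = 74000.00

ANSWER: 74000.00


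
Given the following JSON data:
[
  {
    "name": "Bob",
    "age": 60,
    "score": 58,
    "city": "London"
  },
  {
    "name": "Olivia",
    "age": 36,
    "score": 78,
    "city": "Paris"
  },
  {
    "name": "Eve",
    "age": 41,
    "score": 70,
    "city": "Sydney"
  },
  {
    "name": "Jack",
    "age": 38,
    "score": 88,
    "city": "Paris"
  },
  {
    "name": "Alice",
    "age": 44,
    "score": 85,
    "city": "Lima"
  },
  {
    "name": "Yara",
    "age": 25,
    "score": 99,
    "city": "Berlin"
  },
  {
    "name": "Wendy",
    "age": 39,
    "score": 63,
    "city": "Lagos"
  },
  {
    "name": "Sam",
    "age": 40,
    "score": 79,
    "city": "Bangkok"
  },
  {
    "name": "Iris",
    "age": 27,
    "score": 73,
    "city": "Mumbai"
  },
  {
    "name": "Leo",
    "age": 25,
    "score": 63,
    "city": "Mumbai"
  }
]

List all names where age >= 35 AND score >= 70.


Checking both conditions:
  Bob (age=60, score=58) -> no
  Olivia (age=36, score=78) -> YES
  Eve (age=41, score=70) -> YES
  Jack (age=38, score=88) -> YES
  Alice (age=44, score=85) -> YES
  Yara (age=25, score=99) -> no
  Wendy (age=39, score=63) -> no
  Sam (age=40, score=79) -> YES
  Iris (age=27, score=73) -> no
  Leo (age=25, score=63) -> no


ANSWER: Olivia, Eve, Jack, Alice, Sam


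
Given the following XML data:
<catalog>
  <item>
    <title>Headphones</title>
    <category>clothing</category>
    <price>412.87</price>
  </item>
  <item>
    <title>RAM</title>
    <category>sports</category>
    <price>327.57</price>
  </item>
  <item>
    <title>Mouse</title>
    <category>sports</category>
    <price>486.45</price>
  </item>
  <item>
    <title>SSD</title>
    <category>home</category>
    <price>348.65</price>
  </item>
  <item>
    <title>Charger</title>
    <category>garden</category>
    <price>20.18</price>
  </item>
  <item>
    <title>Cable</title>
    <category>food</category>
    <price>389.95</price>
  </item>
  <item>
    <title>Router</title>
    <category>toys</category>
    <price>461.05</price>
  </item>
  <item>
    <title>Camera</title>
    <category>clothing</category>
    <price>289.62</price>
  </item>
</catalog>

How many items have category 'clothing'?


Scanning <item> elements for <category>clothing</category>:
  Item 1: Headphones -> MATCH
  Item 8: Camera -> MATCH
Count: 2

ANSWER: 2


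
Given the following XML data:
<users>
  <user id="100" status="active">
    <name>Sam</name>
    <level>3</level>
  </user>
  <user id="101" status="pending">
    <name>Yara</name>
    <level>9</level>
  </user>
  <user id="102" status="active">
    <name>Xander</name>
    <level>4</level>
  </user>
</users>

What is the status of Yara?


Finding user with name = Yara
user id="101" status="pending"

ANSWER: pending


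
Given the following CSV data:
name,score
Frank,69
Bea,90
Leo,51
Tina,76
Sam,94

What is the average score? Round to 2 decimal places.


Scores: 69, 90, 51, 76, 94
Sum = 380
Count = 5
Average = 380 / 5 = 76.00

ANSWER: 76.00


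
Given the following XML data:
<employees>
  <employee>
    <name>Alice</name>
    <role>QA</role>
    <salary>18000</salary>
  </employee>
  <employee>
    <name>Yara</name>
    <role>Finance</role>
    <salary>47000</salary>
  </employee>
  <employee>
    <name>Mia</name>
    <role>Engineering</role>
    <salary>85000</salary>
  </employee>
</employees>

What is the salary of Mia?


Searching for <employee> with <name>Mia</name>
Found at position 3
<salary>85000</salary>

ANSWER: 85000


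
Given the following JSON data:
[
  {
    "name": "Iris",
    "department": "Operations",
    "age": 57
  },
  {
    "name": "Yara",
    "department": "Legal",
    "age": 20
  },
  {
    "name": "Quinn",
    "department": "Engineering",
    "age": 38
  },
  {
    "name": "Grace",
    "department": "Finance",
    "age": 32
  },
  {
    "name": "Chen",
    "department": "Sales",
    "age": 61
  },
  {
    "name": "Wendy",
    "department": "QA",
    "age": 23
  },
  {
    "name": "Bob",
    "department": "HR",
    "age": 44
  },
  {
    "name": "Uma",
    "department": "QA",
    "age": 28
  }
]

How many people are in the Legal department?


Scanning records for department = Legal
  Record 1: Yara
Count: 1

ANSWER: 1


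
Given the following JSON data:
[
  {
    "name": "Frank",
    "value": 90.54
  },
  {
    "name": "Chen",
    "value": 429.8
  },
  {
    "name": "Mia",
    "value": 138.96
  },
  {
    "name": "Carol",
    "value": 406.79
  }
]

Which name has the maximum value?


Comparing values:
  Frank: 90.54
  Chen: 429.8
  Mia: 138.96
  Carol: 406.79
Maximum: Chen (429.8)

ANSWER: Chen


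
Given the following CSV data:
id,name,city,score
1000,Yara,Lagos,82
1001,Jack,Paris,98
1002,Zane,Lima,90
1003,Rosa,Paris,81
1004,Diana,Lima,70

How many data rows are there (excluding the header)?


Counting rows (excluding header):
Header: id,name,city,score
Data rows: 5

ANSWER: 5


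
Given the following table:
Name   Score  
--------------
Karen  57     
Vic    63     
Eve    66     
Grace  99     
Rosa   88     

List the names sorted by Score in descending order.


Sorting by Score (descending):
  Grace: 99
  Rosa: 88
  Eve: 66
  Vic: 63
  Karen: 57


ANSWER: Grace, Rosa, Eve, Vic, Karen


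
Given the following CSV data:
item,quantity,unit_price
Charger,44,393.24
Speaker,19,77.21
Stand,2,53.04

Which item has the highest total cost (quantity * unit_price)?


Computing row totals:
  Charger: 17302.56
  Speaker: 1466.99
  Stand: 106.08
Maximum: Charger (17302.56)

ANSWER: Charger


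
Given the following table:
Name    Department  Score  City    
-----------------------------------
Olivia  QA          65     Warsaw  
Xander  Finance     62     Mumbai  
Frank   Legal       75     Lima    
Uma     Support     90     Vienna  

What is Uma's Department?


Row 4: Uma
Department = Support

ANSWER: Support


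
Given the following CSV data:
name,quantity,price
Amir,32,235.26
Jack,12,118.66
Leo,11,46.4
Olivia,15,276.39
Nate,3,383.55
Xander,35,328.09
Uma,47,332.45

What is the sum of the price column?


Values in 'price' column:
  Row 1: 235.26
  Row 2: 118.66
  Row 3: 46.4
  Row 4: 276.39
  Row 5: 383.55
  Row 6: 328.09
  Row 7: 332.45
Sum = 235.26 + 118.66 + 46.4 + 276.39 + 383.55 + 328.09 + 332.45 = 1720.8

ANSWER: 1720.8


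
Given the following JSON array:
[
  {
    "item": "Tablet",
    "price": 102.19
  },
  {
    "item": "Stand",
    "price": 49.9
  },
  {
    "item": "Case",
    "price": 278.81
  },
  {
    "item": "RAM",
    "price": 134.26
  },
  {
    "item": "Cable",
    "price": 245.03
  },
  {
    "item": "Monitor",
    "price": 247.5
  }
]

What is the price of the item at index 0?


Array index 0 -> Tablet
price = 102.19

ANSWER: 102.19


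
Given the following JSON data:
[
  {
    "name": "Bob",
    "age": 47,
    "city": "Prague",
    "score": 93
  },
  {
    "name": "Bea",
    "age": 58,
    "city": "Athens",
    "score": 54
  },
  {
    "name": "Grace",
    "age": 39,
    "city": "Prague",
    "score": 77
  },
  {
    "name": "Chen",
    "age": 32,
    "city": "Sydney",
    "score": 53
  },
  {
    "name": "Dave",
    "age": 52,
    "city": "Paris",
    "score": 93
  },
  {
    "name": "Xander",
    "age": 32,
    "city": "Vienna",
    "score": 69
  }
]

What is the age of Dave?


Looking up record where name = Dave
Record index: 4
Field 'age' = 52

ANSWER: 52


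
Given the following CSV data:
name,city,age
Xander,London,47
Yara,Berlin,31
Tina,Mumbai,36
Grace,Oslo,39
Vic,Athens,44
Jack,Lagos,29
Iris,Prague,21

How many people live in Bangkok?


Scanning city column for 'Bangkok':
Total matches: 0

ANSWER: 0


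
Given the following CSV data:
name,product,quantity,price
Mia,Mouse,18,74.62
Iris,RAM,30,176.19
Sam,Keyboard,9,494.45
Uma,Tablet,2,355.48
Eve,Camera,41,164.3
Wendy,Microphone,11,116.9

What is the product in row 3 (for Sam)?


Row 3: Sam
Column 'product' = Keyboard

ANSWER: Keyboard


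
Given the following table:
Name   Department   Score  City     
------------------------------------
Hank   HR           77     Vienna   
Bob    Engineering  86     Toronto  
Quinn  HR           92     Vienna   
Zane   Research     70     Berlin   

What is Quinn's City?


Row 3: Quinn
City = Vienna

ANSWER: Vienna


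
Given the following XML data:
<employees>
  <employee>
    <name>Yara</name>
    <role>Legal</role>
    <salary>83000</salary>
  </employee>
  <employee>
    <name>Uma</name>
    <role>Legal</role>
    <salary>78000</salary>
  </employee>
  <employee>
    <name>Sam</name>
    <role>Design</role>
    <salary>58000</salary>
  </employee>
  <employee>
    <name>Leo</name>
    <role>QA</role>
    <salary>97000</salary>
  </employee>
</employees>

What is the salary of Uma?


Searching for <employee> with <name>Uma</name>
Found at position 2
<salary>78000</salary>

ANSWER: 78000


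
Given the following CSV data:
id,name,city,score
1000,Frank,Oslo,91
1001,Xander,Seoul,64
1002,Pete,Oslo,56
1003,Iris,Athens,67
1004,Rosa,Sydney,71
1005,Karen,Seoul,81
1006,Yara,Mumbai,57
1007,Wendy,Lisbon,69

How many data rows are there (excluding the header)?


Counting rows (excluding header):
Header: id,name,city,score
Data rows: 8

ANSWER: 8


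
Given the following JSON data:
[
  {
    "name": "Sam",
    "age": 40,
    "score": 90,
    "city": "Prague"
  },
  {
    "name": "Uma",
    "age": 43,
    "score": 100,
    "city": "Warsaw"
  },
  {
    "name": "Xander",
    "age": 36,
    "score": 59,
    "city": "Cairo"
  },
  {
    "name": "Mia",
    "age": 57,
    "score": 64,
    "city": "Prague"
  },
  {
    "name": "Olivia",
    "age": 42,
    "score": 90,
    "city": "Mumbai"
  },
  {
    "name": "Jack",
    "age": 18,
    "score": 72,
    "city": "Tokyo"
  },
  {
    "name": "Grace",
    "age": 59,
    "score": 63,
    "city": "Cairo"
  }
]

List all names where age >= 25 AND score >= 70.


Checking both conditions:
  Sam (age=40, score=90) -> YES
  Uma (age=43, score=100) -> YES
  Xander (age=36, score=59) -> no
  Mia (age=57, score=64) -> no
  Olivia (age=42, score=90) -> YES
  Jack (age=18, score=72) -> no
  Grace (age=59, score=63) -> no


ANSWER: Sam, Uma, Olivia


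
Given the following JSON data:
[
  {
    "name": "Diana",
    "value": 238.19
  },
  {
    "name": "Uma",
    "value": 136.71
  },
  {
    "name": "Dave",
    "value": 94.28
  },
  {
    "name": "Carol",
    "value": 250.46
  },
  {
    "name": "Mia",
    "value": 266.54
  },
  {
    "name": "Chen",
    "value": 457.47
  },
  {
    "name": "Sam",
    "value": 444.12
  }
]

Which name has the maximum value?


Comparing values:
  Diana: 238.19
  Uma: 136.71
  Dave: 94.28
  Carol: 250.46
  Mia: 266.54
  Chen: 457.47
  Sam: 444.12
Maximum: Chen (457.47)

ANSWER: Chen


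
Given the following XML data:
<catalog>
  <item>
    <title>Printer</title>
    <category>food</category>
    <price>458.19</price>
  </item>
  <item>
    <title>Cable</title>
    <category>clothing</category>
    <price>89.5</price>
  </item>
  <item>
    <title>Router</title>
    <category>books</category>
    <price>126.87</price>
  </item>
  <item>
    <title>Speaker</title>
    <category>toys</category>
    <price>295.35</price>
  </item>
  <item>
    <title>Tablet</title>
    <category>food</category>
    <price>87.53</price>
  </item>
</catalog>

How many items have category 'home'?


Scanning <item> elements for <category>home</category>:
Count: 0

ANSWER: 0


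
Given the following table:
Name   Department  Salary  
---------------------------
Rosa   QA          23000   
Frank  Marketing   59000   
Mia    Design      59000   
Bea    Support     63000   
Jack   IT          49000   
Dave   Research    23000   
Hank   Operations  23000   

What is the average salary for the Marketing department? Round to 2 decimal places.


Marketing department members:
  Frank: 59000
Sum = 59000
Count = 1
Average = 59000 / 1 = 59000.00

ANSWER: 59000.00


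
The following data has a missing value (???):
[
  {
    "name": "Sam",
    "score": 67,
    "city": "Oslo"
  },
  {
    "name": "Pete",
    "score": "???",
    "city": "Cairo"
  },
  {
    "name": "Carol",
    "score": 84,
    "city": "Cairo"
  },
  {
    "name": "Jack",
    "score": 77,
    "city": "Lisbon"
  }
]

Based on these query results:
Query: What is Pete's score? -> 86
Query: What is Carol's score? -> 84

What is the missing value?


The missing value is Pete's score
From query: Pete's score = 86

ANSWER: 86


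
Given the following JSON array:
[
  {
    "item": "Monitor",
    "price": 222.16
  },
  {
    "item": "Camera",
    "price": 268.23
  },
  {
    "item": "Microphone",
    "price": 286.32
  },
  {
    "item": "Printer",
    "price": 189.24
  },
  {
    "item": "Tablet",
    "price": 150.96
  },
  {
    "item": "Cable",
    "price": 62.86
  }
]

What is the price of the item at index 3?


Array index 3 -> Printer
price = 189.24

ANSWER: 189.24


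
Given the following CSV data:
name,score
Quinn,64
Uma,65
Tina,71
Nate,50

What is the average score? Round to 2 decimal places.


Scores: 64, 65, 71, 50
Sum = 250
Count = 4
Average = 250 / 4 = 62.50

ANSWER: 62.50


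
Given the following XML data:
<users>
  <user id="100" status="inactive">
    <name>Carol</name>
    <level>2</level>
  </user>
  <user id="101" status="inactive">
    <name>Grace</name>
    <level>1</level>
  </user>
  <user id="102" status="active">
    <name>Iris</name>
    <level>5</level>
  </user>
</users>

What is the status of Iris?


Finding user with name = Iris
user id="102" status="active"

ANSWER: active


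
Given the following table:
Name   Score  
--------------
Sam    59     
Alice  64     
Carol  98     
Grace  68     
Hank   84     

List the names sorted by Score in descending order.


Sorting by Score (descending):
  Carol: 98
  Hank: 84
  Grace: 68
  Alice: 64
  Sam: 59


ANSWER: Carol, Hank, Grace, Alice, Sam


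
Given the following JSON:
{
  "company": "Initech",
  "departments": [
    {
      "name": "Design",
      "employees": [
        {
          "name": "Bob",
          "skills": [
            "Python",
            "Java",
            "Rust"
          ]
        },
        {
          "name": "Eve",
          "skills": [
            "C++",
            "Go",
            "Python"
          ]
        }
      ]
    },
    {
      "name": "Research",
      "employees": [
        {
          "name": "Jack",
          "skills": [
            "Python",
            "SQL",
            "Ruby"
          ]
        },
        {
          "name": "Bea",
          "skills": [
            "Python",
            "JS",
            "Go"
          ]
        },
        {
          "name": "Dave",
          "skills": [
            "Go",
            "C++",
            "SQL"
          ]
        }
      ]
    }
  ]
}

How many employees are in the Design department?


Path: departments[0].employees
Count: 2

ANSWER: 2


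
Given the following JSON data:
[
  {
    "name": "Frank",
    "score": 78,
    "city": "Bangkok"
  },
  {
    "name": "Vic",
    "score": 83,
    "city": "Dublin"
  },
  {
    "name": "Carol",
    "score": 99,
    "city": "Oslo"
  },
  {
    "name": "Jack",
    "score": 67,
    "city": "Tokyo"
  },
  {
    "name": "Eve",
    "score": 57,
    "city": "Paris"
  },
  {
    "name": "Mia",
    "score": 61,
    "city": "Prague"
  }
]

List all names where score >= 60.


Filtering records where score >= 60:
  Frank (score=78) -> YES
  Vic (score=83) -> YES
  Carol (score=99) -> YES
  Jack (score=67) -> YES
  Eve (score=57) -> no
  Mia (score=61) -> YES


ANSWER: Frank, Vic, Carol, Jack, Mia


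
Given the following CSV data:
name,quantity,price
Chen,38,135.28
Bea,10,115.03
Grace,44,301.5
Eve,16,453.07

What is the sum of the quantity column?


Values in 'quantity' column:
  Row 1: 38
  Row 2: 10
  Row 3: 44
  Row 4: 16
Sum = 38 + 10 + 44 + 16 = 108

ANSWER: 108


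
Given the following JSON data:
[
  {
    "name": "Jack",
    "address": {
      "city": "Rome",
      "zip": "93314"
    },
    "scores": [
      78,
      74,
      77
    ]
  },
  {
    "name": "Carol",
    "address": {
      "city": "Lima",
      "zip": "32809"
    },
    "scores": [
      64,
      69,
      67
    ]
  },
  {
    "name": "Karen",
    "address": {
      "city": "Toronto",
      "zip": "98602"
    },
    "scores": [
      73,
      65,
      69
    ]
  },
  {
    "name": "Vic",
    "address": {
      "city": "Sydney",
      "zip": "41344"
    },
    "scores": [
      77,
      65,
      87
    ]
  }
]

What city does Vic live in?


Path: records[3].address.city
Value: Sydney

ANSWER: Sydney


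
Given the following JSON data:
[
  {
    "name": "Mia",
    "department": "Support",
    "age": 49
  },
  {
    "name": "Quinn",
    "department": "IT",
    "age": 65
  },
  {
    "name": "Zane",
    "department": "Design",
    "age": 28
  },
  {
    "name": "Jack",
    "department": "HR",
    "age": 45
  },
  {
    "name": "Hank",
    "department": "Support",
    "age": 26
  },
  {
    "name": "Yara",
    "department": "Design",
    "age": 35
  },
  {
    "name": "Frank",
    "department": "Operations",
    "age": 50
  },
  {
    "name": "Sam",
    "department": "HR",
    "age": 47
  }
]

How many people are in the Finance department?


Scanning records for department = Finance
  No matches found
Count: 0

ANSWER: 0


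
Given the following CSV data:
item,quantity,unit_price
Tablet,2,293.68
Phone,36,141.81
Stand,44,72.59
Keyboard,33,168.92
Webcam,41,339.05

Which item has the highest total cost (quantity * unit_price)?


Computing row totals:
  Tablet: 587.36
  Phone: 5105.16
  Stand: 3193.96
  Keyboard: 5574.36
  Webcam: 13901.05
Maximum: Webcam (13901.05)

ANSWER: Webcam


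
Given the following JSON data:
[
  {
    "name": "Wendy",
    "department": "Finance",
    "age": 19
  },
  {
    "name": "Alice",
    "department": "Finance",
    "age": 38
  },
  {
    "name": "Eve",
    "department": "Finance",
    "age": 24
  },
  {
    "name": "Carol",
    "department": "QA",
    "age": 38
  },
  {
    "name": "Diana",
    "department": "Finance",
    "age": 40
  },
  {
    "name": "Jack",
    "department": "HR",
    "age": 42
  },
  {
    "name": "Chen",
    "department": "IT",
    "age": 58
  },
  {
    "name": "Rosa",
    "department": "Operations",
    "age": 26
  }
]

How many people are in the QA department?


Scanning records for department = QA
  Record 3: Carol
Count: 1

ANSWER: 1


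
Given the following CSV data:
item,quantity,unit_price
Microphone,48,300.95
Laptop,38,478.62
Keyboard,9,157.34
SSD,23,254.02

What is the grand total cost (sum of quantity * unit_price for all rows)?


Computing row totals:
  Microphone: 48 * 300.95 = 14445.6
  Laptop: 38 * 478.62 = 18187.56
  Keyboard: 9 * 157.34 = 1416.06
  SSD: 23 * 254.02 = 5842.46
Grand total = 14445.6 + 18187.56 + 1416.06 + 5842.46 = 39891.68

ANSWER: 39891.68


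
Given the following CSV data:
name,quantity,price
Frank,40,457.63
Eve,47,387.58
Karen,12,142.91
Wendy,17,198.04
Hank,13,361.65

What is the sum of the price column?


Values in 'price' column:
  Row 1: 457.63
  Row 2: 387.58
  Row 3: 142.91
  Row 4: 198.04
  Row 5: 361.65
Sum = 457.63 + 387.58 + 142.91 + 198.04 + 361.65 = 1547.81

ANSWER: 1547.81


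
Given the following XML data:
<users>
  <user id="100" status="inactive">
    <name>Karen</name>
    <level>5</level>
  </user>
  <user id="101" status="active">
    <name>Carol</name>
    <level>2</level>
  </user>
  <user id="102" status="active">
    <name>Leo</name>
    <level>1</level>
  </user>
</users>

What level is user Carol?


Finding user: Carol
<level>2</level>

ANSWER: 2


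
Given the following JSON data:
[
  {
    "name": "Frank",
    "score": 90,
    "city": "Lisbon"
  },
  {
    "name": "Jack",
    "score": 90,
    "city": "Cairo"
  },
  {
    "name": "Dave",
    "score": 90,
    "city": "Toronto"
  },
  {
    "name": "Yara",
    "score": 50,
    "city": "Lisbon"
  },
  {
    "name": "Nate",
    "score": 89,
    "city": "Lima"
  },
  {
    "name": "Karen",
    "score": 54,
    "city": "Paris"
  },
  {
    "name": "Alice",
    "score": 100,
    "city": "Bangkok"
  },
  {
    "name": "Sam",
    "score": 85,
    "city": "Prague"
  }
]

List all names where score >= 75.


Filtering records where score >= 75:
  Frank (score=90) -> YES
  Jack (score=90) -> YES
  Dave (score=90) -> YES
  Yara (score=50) -> no
  Nate (score=89) -> YES
  Karen (score=54) -> no
  Alice (score=100) -> YES
  Sam (score=85) -> YES


ANSWER: Frank, Jack, Dave, Nate, Alice, Sam


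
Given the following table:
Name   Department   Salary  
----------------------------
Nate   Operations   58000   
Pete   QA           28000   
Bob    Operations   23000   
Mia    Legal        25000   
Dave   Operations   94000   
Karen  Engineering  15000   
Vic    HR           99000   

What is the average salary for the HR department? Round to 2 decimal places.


HR department members:
  Vic: 99000
Sum = 99000
Count = 1
Average = 99000 / 1 = 99000.00

ANSWER: 99000.00


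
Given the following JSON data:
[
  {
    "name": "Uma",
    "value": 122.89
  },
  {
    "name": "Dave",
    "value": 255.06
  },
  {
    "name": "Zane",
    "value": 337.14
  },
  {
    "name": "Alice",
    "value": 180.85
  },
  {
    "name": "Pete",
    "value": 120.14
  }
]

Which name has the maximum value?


Comparing values:
  Uma: 122.89
  Dave: 255.06
  Zane: 337.14
  Alice: 180.85
  Pete: 120.14
Maximum: Zane (337.14)

ANSWER: Zane


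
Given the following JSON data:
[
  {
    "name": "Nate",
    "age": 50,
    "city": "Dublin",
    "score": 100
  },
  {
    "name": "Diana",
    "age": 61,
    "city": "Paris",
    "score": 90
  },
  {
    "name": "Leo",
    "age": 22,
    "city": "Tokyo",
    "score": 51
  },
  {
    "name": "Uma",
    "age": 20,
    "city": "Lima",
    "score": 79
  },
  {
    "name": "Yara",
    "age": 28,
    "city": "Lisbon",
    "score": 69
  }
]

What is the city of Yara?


Looking up record where name = Yara
Record index: 4
Field 'city' = Lisbon

ANSWER: Lisbon


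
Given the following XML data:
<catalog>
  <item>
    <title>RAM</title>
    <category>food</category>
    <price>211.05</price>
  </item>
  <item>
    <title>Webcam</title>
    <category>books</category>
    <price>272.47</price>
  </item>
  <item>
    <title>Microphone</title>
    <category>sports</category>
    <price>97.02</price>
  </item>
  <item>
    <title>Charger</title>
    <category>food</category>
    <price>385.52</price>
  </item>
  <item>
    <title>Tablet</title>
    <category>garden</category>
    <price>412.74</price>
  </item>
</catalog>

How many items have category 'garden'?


Scanning <item> elements for <category>garden</category>:
  Item 5: Tablet -> MATCH
Count: 1

ANSWER: 1


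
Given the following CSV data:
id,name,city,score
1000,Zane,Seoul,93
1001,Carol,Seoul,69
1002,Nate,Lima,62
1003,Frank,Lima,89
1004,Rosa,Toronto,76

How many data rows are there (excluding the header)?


Counting rows (excluding header):
Header: id,name,city,score
Data rows: 5

ANSWER: 5


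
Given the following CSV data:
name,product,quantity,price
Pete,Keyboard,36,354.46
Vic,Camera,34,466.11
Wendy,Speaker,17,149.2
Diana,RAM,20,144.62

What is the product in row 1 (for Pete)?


Row 1: Pete
Column 'product' = Keyboard

ANSWER: Keyboard


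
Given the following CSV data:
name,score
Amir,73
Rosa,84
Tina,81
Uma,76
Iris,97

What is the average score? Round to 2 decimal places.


Scores: 73, 84, 81, 76, 97
Sum = 411
Count = 5
Average = 411 / 5 = 82.20

ANSWER: 82.20


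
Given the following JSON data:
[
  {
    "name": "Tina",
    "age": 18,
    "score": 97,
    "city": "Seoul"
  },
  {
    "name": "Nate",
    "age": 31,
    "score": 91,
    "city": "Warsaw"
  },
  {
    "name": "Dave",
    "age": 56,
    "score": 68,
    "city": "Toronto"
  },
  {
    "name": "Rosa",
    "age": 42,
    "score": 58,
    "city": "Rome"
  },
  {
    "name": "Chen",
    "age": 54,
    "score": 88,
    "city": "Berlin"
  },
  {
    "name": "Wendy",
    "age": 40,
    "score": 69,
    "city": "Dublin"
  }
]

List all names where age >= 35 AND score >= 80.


Checking both conditions:
  Tina (age=18, score=97) -> no
  Nate (age=31, score=91) -> no
  Dave (age=56, score=68) -> no
  Rosa (age=42, score=58) -> no
  Chen (age=54, score=88) -> YES
  Wendy (age=40, score=69) -> no


ANSWER: Chen


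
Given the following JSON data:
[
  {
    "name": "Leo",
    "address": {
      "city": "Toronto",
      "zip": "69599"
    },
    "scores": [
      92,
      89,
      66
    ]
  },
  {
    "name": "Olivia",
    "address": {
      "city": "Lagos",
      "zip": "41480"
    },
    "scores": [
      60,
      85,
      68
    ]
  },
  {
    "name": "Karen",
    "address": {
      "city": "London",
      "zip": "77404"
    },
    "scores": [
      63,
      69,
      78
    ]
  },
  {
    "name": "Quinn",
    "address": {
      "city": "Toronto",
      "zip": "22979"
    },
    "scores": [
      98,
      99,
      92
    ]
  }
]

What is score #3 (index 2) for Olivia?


Path: records[1].scores[2]
Value: 68

ANSWER: 68


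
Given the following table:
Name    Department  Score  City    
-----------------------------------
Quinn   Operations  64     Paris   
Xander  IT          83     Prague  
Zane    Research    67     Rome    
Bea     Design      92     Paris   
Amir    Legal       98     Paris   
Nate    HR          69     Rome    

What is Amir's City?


Row 5: Amir
City = Paris

ANSWER: Paris


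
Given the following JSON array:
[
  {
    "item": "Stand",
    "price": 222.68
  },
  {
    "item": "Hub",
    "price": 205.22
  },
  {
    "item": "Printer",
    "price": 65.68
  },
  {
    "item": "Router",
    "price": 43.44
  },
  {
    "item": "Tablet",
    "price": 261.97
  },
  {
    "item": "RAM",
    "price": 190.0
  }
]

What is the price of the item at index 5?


Array index 5 -> RAM
price = 190.0

ANSWER: 190.0


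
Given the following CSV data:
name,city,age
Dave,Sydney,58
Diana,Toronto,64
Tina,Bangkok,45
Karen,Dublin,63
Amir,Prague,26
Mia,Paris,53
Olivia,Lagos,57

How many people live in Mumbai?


Scanning city column for 'Mumbai':
Total matches: 0

ANSWER: 0


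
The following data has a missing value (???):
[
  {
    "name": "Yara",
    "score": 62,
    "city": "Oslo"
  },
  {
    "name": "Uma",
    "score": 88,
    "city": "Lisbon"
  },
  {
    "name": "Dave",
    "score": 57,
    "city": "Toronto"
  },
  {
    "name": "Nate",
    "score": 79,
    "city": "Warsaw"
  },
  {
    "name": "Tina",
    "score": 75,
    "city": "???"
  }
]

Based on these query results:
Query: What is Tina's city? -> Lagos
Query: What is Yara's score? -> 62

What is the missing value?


The missing value is Tina's city
From query: Tina's city = Lagos

ANSWER: Lagos


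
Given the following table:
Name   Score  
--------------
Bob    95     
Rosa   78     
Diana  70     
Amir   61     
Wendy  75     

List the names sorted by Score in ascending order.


Sorting by Score (ascending):
  Amir: 61
  Diana: 70
  Wendy: 75
  Rosa: 78
  Bob: 95


ANSWER: Amir, Diana, Wendy, Rosa, Bob


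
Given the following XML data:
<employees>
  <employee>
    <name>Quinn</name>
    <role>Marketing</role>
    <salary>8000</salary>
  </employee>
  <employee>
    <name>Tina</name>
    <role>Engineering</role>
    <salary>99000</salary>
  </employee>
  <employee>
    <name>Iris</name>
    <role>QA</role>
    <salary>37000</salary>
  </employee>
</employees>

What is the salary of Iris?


Searching for <employee> with <name>Iris</name>
Found at position 3
<salary>37000</salary>

ANSWER: 37000


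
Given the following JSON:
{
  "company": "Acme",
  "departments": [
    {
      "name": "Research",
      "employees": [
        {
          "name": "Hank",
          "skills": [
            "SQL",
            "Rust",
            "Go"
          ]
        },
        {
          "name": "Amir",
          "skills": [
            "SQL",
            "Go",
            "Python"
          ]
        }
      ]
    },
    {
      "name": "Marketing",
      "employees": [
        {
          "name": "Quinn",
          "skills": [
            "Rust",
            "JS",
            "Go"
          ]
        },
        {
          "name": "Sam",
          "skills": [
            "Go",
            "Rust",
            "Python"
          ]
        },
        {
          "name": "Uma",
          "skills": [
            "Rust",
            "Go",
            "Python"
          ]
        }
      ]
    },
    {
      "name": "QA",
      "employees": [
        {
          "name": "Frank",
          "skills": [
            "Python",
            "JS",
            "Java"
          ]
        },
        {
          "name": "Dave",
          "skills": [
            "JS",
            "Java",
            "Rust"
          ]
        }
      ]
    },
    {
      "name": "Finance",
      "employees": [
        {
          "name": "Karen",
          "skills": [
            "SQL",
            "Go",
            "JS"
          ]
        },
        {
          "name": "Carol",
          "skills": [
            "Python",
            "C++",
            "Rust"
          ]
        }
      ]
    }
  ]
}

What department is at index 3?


Path: departments[3].name
Value: Finance

ANSWER: Finance


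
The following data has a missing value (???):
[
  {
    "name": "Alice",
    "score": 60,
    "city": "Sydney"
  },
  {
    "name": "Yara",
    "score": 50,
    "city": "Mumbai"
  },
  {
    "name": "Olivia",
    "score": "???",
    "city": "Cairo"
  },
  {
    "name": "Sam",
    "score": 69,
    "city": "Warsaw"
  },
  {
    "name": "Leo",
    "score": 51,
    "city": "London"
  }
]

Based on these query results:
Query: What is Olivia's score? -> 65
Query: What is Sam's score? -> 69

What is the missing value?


The missing value is Olivia's score
From query: Olivia's score = 65

ANSWER: 65


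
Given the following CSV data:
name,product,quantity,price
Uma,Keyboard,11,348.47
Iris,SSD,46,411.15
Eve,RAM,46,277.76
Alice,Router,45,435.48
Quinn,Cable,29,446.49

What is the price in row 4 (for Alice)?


Row 4: Alice
Column 'price' = 435.48

ANSWER: 435.48


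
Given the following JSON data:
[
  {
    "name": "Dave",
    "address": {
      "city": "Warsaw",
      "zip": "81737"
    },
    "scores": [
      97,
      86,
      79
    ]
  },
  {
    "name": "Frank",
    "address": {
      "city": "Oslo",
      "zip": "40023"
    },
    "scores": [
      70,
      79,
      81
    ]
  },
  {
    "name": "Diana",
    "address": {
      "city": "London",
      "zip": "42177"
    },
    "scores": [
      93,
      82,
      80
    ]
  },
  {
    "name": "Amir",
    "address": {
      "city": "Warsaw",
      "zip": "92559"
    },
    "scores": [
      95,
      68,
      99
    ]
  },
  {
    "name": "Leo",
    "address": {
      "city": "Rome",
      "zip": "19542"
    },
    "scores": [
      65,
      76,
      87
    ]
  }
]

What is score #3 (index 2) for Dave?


Path: records[0].scores[2]
Value: 79

ANSWER: 79


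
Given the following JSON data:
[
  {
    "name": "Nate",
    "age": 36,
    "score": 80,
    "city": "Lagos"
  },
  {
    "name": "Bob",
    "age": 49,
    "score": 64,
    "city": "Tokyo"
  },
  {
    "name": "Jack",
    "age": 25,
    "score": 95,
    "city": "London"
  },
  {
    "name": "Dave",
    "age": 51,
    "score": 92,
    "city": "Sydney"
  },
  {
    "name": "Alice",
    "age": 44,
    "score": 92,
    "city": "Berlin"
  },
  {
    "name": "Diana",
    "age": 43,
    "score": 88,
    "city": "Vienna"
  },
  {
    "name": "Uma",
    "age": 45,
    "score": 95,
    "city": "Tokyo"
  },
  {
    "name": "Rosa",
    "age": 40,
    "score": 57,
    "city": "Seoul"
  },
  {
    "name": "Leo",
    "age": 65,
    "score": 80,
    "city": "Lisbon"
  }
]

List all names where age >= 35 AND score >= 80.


Checking both conditions:
  Nate (age=36, score=80) -> YES
  Bob (age=49, score=64) -> no
  Jack (age=25, score=95) -> no
  Dave (age=51, score=92) -> YES
  Alice (age=44, score=92) -> YES
  Diana (age=43, score=88) -> YES
  Uma (age=45, score=95) -> YES
  Rosa (age=40, score=57) -> no
  Leo (age=65, score=80) -> YES


ANSWER: Nate, Dave, Alice, Diana, Uma, Leo


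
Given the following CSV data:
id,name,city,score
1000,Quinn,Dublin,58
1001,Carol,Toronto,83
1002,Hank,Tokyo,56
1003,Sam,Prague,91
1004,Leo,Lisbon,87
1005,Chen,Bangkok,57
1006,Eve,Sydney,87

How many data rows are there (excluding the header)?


Counting rows (excluding header):
Header: id,name,city,score
Data rows: 7

ANSWER: 7


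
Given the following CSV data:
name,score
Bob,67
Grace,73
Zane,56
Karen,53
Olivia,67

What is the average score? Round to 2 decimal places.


Scores: 67, 73, 56, 53, 67
Sum = 316
Count = 5
Average = 316 / 5 = 63.20

ANSWER: 63.20


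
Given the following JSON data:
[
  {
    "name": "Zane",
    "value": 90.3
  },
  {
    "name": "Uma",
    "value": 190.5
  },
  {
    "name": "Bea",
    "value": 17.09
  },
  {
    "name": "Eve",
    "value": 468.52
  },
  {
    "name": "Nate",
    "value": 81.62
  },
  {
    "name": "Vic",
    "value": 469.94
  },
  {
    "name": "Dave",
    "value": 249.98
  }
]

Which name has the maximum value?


Comparing values:
  Zane: 90.3
  Uma: 190.5
  Bea: 17.09
  Eve: 468.52
  Nate: 81.62
  Vic: 469.94
  Dave: 249.98
Maximum: Vic (469.94)

ANSWER: Vic


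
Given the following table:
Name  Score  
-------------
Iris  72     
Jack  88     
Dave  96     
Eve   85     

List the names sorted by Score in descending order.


Sorting by Score (descending):
  Dave: 96
  Jack: 88
  Eve: 85
  Iris: 72


ANSWER: Dave, Jack, Eve, Iris


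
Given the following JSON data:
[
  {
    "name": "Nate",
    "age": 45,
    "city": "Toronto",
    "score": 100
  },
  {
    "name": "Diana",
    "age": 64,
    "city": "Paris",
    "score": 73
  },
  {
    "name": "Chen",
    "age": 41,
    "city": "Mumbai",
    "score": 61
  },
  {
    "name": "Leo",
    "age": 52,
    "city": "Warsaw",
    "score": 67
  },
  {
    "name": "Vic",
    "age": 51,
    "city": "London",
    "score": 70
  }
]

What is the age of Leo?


Looking up record where name = Leo
Record index: 3
Field 'age' = 52

ANSWER: 52


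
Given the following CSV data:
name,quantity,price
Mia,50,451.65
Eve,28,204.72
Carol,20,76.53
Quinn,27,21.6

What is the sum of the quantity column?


Values in 'quantity' column:
  Row 1: 50
  Row 2: 28
  Row 3: 20
  Row 4: 27
Sum = 50 + 28 + 20 + 27 = 125

ANSWER: 125


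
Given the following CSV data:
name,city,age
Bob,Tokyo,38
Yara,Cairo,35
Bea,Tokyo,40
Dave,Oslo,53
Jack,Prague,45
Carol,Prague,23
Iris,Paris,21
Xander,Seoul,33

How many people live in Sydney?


Scanning city column for 'Sydney':
Total matches: 0

ANSWER: 0
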